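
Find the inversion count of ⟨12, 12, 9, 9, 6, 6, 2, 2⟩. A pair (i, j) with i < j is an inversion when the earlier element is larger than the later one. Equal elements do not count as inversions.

Element-by-element contributions:
12: 6
12: 6
9: 4
9: 4
6: 2
6: 2
2: 0
2: 0
Sum: 6 + 6 + 4 + 4 + 2 + 2 + 0 + 0 = 24

24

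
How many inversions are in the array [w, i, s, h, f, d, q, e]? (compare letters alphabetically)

Count, for each position, how many later elements it exceeds:
w: 7
i: 4
s: 5
h: 3
f: 2
d: 0
q: 1
e: 0
Sum: 7 + 4 + 5 + 3 + 2 + 0 + 1 + 0 = 22

22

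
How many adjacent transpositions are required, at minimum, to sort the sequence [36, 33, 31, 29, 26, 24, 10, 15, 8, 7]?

44

The minimum number of adjacent swaps to sort an array equals its inversion count, since every such swap removes exactly one inversion.
Count inversions — for each element, later elements that are smaller:
36: 33, 31, 29, 26, 24, 10, 15, 8, 7 → 9
33: 31, 29, 26, 24, 10, 15, 8, 7 → 8
31: 29, 26, 24, 10, 15, 8, 7 → 7
29: 26, 24, 10, 15, 8, 7 → 6
26: 24, 10, 15, 8, 7 → 5
24: 10, 15, 8, 7 → 4
10: 8, 7 → 2
15: 8, 7 → 2
8: 7 → 1
7: none → 0
Total inversions: 9 + 8 + 7 + 6 + 5 + 4 + 2 + 2 + 1 + 0 = 44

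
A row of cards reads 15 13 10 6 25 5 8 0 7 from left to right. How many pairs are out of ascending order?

27 inversions

Element-by-element contributions:
15: 7
13: 6
10: 5
6: 2
25: 4
5: 1
8: 2
0: 0
7: 0
Sum: 7 + 6 + 5 + 2 + 4 + 1 + 2 + 0 + 0 = 27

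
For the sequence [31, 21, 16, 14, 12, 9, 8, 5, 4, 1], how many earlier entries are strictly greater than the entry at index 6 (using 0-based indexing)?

The element at index 6 is 8.
Elements before it: 31, 21, 16, 14, 12, 9
Those larger than 8: 31, 21, 16, 14, 12, 9

6 such elements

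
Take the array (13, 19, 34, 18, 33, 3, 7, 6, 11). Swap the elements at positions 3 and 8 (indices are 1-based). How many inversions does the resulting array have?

Positions 3 and 8 hold 34 and 6; after swapping, the array is [13, 19, 6, 18, 33, 3, 7, 34, 11].
Element-by-element contributions:
13 → 6, 3, 7, 11 → 4
19 → 6, 18, 3, 7, 11 → 5
6 → 3 → 1
18 → 3, 7, 11 → 3
33 → 3, 7, 11 → 3
3 → none → 0
7 → none → 0
34 → 11 → 1
11 → none → 0
Sum: 4 + 5 + 1 + 3 + 3 + 0 + 0 + 1 + 0 = 17

17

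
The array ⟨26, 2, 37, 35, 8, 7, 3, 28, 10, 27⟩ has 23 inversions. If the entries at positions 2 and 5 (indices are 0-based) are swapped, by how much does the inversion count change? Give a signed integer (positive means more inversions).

Positions 2 and 5 hold 37 and 7; after swapping, the array is [26, 2, 7, 35, 8, 37, 3, 28, 10, 27].
For each element, count later entries that are smaller:
26 → 2, 7, 8, 3, 10 → 5
2 → none → 0
7 → 3 → 1
35 → 8, 3, 28, 10, 27 → 5
8 → 3 → 1
37 → 3, 28, 10, 27 → 4
3 → none → 0
28 → 10, 27 → 2
10 → none → 0
27 → none → 0
Sum: 5 + 0 + 1 + 5 + 1 + 4 + 0 + 2 + 0 + 0 = 18
Change: 18 − 23 = -5

-5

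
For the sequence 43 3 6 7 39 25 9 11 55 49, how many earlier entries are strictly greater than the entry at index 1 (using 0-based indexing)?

The element at index 1 is 3.
Elements before it: 43
Those larger than 3: 43

1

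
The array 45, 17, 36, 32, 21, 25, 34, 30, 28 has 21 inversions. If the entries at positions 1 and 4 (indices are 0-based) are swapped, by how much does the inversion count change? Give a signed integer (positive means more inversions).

Positions 1 and 4 hold 17 and 21; after swapping, the array is [45, 21, 36, 32, 17, 25, 34, 30, 28].
Count, for each position, how many later elements it exceeds:
45 → 21, 36, 32, 17, 25, 34, 30, 28 → 8
21 → 17 → 1
36 → 32, 17, 25, 34, 30, 28 → 6
32 → 17, 25, 30, 28 → 4
17 → none → 0
25 → none → 0
34 → 30, 28 → 2
30 → 28 → 1
28 → none → 0
Sum: 8 + 1 + 6 + 4 + 0 + 0 + 2 + 1 + 0 = 22
Change: 22 − 21 = +1

+1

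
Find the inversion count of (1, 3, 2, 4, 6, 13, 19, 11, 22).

3 inversions

Sweep left to right; for each value list the smaller values that follow it:
1 → none → 0
3 → 2 → 1
2 → none → 0
4 → none → 0
6 → none → 0
13 → 11 → 1
19 → 11 → 1
11 → none → 0
22 → none → 0
Sum: 0 + 1 + 0 + 0 + 0 + 1 + 1 + 0 + 0 = 3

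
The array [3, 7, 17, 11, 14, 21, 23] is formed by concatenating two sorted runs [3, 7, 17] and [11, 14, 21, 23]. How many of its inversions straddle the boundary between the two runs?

There are 2 split inversions.

Count, for every r in R, how many entries of L exceed r:
r = 11: 17 → 1
r = 14: 17 → 1
r = 21: none → 0
r = 23: none → 0
Cross-inversions: 1 + 1 + 0 + 0 = 2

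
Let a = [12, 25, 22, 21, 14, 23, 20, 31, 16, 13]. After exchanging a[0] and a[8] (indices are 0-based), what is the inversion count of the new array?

Positions 0 and 8 hold 12 and 16; after swapping, the array is [16, 25, 22, 21, 14, 23, 20, 31, 12, 13].
Sweep left to right; for each value list the smaller values that follow it:
16 → 14, 12, 13 → 3
25 → 22, 21, 14, 23, 20, 12, 13 → 7
22 → 21, 14, 20, 12, 13 → 5
21 → 14, 20, 12, 13 → 4
14 → 12, 13 → 2
23 → 20, 12, 13 → 3
20 → 12, 13 → 2
31 → 12, 13 → 2
12 → none → 0
13 → none → 0
Sum: 3 + 7 + 5 + 4 + 2 + 3 + 2 + 2 + 0 + 0 = 28

28 inversions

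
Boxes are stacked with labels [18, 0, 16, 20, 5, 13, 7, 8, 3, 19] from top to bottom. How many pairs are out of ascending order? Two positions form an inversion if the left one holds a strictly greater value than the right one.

Sweep left to right; for each value list the smaller values that follow it:
18: 7
0: 0
16: 5
20: 6
5: 1
13: 3
7: 1
8: 1
3: 0
19: 0
Sum: 7 + 0 + 5 + 6 + 1 + 3 + 1 + 1 + 0 + 0 = 24

24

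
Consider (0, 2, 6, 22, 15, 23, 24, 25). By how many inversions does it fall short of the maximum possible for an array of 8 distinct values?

27

Maximum inversions for 8 distinct elements is C(8, 2) = 8·7/2 = 28.
Current inversions — for each element, count later smaller elements:
0: 0
2: 0
6: 0
22: 1
15: 0
23: 0
24: 0
25: 0
Current total: 0 + 0 + 0 + 1 + 0 + 0 + 0 + 0 = 1
Shortfall: 28 − 1 = 27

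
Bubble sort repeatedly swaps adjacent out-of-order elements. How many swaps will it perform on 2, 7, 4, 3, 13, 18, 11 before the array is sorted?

The minimum number of adjacent swaps to sort an array equals its inversion count, since every such swap removes exactly one inversion.
Count inversions — for each element, later elements that are smaller:
2: none → 0
7: 4, 3 → 2
4: 3 → 1
3: none → 0
13: 11 → 1
18: 11 → 1
11: none → 0
Total inversions: 0 + 2 + 1 + 0 + 1 + 1 + 0 = 5

5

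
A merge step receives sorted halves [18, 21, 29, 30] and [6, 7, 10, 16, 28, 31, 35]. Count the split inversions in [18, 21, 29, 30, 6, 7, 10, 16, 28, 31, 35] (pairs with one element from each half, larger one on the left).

18 split inversions

Count, for every r in R, how many entries of L exceed r:
r = 6: 18, 21, 29, 30 → 4
r = 7: 18, 21, 29, 30 → 4
r = 10: 18, 21, 29, 30 → 4
r = 16: 18, 21, 29, 30 → 4
r = 28: 29, 30 → 2
r = 31: none → 0
r = 35: none → 0
Cross-inversions: 4 + 4 + 4 + 4 + 2 + 0 + 0 = 18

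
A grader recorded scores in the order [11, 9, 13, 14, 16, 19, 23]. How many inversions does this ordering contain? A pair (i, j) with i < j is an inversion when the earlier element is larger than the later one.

1 inversion

Listing every pair i<j with a[i]>a[j] (using 1-based positions):
(1,2): 11 > 9
That's 1 pair.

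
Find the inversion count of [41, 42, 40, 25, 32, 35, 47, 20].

Element-by-element contributions:
41 → 40, 25, 32, 35, 20 → 5
42 → 40, 25, 32, 35, 20 → 5
40 → 25, 32, 35, 20 → 4
25 → 20 → 1
32 → 20 → 1
35 → 20 → 1
47 → 20 → 1
20 → none → 0
Sum: 5 + 5 + 4 + 1 + 1 + 1 + 1 + 0 = 18

18 inversions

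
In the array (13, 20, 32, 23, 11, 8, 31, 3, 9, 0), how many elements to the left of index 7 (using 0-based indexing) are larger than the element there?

7 such elements

The element at index 7 is 3.
Elements before it: 13, 20, 32, 23, 11, 8, 31
Those larger than 3: 13, 20, 32, 23, 11, 8, 31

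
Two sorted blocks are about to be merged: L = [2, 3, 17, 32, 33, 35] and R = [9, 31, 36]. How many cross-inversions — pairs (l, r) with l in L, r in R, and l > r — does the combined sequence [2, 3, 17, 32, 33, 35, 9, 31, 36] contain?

There are 7 cross-inversions.

Count, for every r in R, how many entries of L exceed r:
r = 9: 17, 32, 33, 35 → 4
r = 31: 32, 33, 35 → 3
r = 36: none → 0
Cross-inversions: 4 + 3 + 0 = 7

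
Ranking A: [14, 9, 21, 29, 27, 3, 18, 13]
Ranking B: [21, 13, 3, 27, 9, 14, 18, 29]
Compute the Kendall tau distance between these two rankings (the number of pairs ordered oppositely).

17

Assign each item its position (1..8) in the first ordering, then rewrite the second ordering as that position sequence:
positions: 14→1, 9→2, 21→3, 29→4, 27→5, 3→6, 18→7, 13→8
second ordering as positions: [3, 8, 6, 5, 2, 1, 7, 4]
Discordant pairs = inversions in this position sequence.
3: 2, 1 → 2
8: 6, 5, 2, 1, 7, 4 → 6
6: 5, 2, 1, 4 → 4
5: 2, 1, 4 → 3
2: 1 → 1
1: 0
7: 4 → 1
4: 0
Total: 2 + 6 + 4 + 3 + 1 + 0 + 1 + 0 = 17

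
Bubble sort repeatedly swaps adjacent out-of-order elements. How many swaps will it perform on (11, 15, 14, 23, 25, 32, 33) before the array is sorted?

There is 1 swap.

Each adjacent swap fixes exactly one inversion, so the minimum swap count equals the number of inversions.
Count inversions — for each element, later elements that are smaller:
11: none → 0
15: 14 → 1
14: none → 0
23: none → 0
25: none → 0
32: none → 0
33: none → 0
Total inversions: 0 + 1 + 0 + 0 + 0 + 0 + 0 = 1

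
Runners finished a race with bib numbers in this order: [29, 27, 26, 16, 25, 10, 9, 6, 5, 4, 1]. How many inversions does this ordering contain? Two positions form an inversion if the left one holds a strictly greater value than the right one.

There are 54 out-of-order pairs.

Element-by-element contributions:
29: 10
27: 9
26: 8
16: 6
25: 6
10: 5
9: 4
6: 3
5: 2
4: 1
1: 0
Sum: 10 + 9 + 8 + 6 + 6 + 5 + 4 + 3 + 2 + 1 + 0 = 54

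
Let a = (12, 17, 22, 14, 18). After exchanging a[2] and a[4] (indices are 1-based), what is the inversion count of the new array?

2

Positions 2 and 4 hold 17 and 14; after swapping, the array is [12, 14, 22, 17, 18].
Element-by-element contributions:
12: 0
14: 0
22: 2
17: 0
18: 0
Sum: 0 + 0 + 2 + 0 + 0 = 2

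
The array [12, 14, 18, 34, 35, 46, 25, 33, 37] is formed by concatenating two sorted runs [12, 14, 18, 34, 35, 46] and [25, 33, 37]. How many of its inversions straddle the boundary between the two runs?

Count, for every r in R, how many entries of L exceed r:
r = 25: 34, 35, 46 → 3
r = 33: 34, 35, 46 → 3
r = 37: 46 → 1
Cross-inversions: 3 + 3 + 1 = 7

7 cross-inversions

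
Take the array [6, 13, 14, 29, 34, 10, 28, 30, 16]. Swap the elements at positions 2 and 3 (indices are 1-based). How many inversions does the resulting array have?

12 inversions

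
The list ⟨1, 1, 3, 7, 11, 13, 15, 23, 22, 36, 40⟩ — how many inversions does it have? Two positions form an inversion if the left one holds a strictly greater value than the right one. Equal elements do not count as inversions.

Count, for each position, how many later elements it exceeds:
1 → none → 0
1 → none → 0
3 → none → 0
7 → none → 0
11 → none → 0
13 → none → 0
15 → none → 0
23 → 22 → 1
22 → none → 0
36 → none → 0
40 → none → 0
Sum: 0 + 0 + 0 + 0 + 0 + 0 + 0 + 1 + 0 + 0 + 0 = 1

1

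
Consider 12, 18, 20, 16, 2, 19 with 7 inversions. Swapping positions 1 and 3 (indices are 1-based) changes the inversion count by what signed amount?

Positions 1 and 3 hold 12 and 20; after swapping, the array is [20, 18, 12, 16, 2, 19].
Count, for each position, how many later elements it exceeds:
20 → 18, 12, 16, 2, 19 → 5
18 → 12, 16, 2 → 3
12 → 2 → 1
16 → 2 → 1
2 → none → 0
19 → none → 0
Sum: 5 + 3 + 1 + 1 + 0 + 0 = 10
Change: 10 − 7 = +3

+3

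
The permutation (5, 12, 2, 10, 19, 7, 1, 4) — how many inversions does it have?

17 inversions

Count, for each position, how many later elements it exceeds:
5: 3
12: 5
2: 1
10: 3
19: 3
7: 2
1: 0
4: 0
Sum: 3 + 5 + 1 + 3 + 3 + 2 + 0 + 0 = 17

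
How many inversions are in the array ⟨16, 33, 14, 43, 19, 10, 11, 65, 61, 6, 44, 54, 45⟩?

There are 31 inversions.

Count, for each position, how many later elements it exceeds:
16 → 14, 10, 11, 6 → 4
33 → 14, 19, 10, 11, 6 → 5
14 → 10, 11, 6 → 3
43 → 19, 10, 11, 6 → 4
19 → 10, 11, 6 → 3
10 → 6 → 1
11 → 6 → 1
65 → 61, 6, 44, 54, 45 → 5
61 → 6, 44, 54, 45 → 4
6 → none → 0
44 → none → 0
54 → 45 → 1
45 → none → 0
Sum: 4 + 5 + 3 + 4 + 3 + 1 + 1 + 5 + 4 + 0 + 0 + 1 + 0 = 31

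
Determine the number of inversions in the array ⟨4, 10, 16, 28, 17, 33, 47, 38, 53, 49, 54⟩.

Sweep left to right; for each value list the smaller values that follow it:
4 → none → 0
10 → none → 0
16 → none → 0
28 → 17 → 1
17 → none → 0
33 → none → 0
47 → 38 → 1
38 → none → 0
53 → 49 → 1
49 → none → 0
54 → none → 0
Sum: 0 + 0 + 0 + 1 + 0 + 0 + 1 + 0 + 1 + 0 + 0 = 3

Inversions: 3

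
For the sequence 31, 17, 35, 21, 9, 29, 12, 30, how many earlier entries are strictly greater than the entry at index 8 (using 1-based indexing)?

The element at index 8 is 30.
Elements before it: 31, 17, 35, 21, 9, 29, 12
Those larger than 30: 31, 35

2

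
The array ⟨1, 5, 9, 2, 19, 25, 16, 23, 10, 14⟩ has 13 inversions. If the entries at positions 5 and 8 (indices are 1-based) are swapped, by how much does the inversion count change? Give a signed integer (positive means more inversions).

Positions 5 and 8 hold 19 and 23; after swapping, the array is [1, 5, 9, 2, 23, 25, 16, 19, 10, 14].
Sweep left to right; for each value list the smaller values that follow it:
1 → none → 0
5 → 2 → 1
9 → 2 → 1
2 → none → 0
23 → 16, 19, 10, 14 → 4
25 → 16, 19, 10, 14 → 4
16 → 10, 14 → 2
19 → 10, 14 → 2
10 → none → 0
14 → none → 0
Sum: 0 + 1 + 1 + 0 + 4 + 4 + 2 + 2 + 0 + 0 = 14
Change: 14 − 13 = +1

+1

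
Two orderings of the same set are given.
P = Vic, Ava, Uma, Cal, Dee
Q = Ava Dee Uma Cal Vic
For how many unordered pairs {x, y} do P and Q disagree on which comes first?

Assign each item its position (1..5) in the first ordering, then rewrite the second ordering as that position sequence:
positions: Vic→1, Ava→2, Uma→3, Cal→4, Dee→5
second ordering as positions: [2, 5, 3, 4, 1]
Discordant pairs = inversions in this position sequence.
2: 1 → 1
5: 3, 4, 1 → 3
3: 1 → 1
4: 1 → 1
1: 0
Total: 1 + 3 + 1 + 1 + 0 = 6

6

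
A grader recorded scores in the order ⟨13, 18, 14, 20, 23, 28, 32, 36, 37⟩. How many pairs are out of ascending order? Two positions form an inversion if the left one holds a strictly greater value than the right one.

1 inversion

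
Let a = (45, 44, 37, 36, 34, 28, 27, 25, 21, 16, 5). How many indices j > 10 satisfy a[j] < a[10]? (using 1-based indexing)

The element at index 10 is 16.
Elements after it: 5
Those smaller than 16: 5

1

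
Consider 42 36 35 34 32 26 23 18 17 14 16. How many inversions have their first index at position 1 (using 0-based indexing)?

The element at index 1 is 36.
Elements after it: 35, 34, 32, 26, 23, 18, 17, 14, 16
Those smaller than 36: 35, 34, 32, 26, 23, 18, 17, 14, 16

9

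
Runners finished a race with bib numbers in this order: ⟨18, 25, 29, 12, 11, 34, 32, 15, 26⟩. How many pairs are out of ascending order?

There are 16 inversions.

Element-by-element contributions:
18 → 12, 11, 15 → 3
25 → 12, 11, 15 → 3
29 → 12, 11, 15, 26 → 4
12 → 11 → 1
11 → none → 0
34 → 32, 15, 26 → 3
32 → 15, 26 → 2
15 → none → 0
26 → none → 0
Sum: 3 + 3 + 4 + 1 + 0 + 3 + 2 + 0 + 0 = 16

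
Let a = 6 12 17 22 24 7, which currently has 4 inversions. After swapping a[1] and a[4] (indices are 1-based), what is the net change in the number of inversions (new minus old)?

+5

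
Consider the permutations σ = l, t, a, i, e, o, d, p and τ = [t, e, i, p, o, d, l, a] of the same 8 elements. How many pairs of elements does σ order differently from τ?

Assign each item its position (1..8) in the first ordering, then rewrite the second ordering as that position sequence:
positions: l→1, t→2, a→3, i→4, e→5, o→6, d→7, p→8
second ordering as positions: [2, 5, 4, 8, 6, 7, 1, 3]
Discordant pairs = inversions in this position sequence.
2: 1 → 1
5: 4, 1, 3 → 3
4: 1, 3 → 2
8: 6, 7, 1, 3 → 4
6: 1, 3 → 2
7: 1, 3 → 2
1: 0
3: 0
Total: 1 + 3 + 2 + 4 + 2 + 2 + 0 + 0 = 14

There are 14 discordant pairs.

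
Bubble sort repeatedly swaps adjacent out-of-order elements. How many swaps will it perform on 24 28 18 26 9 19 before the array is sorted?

The minimum number of adjacent swaps to sort an array equals its inversion count, since every such swap removes exactly one inversion.
Count inversions — for each element, later elements that are smaller:
24: 18, 9, 19 → 3
28: 18, 26, 9, 19 → 4
18: 9 → 1
26: 9, 19 → 2
9: none → 0
19: none → 0
Total inversions: 3 + 4 + 1 + 2 + 0 + 0 = 10

10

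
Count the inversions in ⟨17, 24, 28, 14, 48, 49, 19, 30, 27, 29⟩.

Count, for each position, how many later elements it exceeds:
17: 1
24: 2
28: 3
14: 0
48: 4
49: 4
19: 0
30: 2
27: 0
29: 0
Sum: 1 + 2 + 3 + 0 + 4 + 4 + 0 + 2 + 0 + 0 = 16

16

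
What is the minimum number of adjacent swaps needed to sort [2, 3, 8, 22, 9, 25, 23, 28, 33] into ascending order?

2 swaps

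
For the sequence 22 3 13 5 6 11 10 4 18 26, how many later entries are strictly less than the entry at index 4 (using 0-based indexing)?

1

The element at index 4 is 6.
Elements after it: 11, 10, 4, 18, 26
Those smaller than 6: 4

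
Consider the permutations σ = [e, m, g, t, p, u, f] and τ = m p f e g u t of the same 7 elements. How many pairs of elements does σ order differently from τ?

Assign each item its position (1..7) in the first ordering, then rewrite the second ordering as that position sequence:
positions: e→1, m→2, g→3, t→4, p→5, u→6, f→7
second ordering as positions: [2, 5, 7, 1, 3, 6, 4]
Discordant pairs = inversions in this position sequence.
2: 1 → 1
5: 1, 3, 4 → 3
7: 1, 3, 6, 4 → 4
1: 0
3: 0
6: 4 → 1
4: 0
Total: 1 + 3 + 4 + 0 + 0 + 1 + 0 = 9

Discordant pairs: 9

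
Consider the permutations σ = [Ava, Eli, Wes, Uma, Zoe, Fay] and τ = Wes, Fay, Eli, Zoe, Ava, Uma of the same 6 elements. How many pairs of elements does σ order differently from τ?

Assign each item its position (1..6) in the first ordering, then rewrite the second ordering as that position sequence:
positions: Ava→1, Eli→2, Wes→3, Uma→4, Zoe→5, Fay→6
second ordering as positions: [3, 6, 2, 5, 1, 4]
Discordant pairs = inversions in this position sequence.
3: 2, 1 → 2
6: 2, 5, 1, 4 → 4
2: 1 → 1
5: 1, 4 → 2
1: 0
4: 0
Total: 2 + 4 + 1 + 2 + 0 + 0 = 9

9 discordant pairs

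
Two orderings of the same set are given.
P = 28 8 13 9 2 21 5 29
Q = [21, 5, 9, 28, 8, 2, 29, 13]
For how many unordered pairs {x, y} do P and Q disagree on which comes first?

15

Assign each item its position (1..8) in the first ordering, then rewrite the second ordering as that position sequence:
positions: 28→1, 8→2, 13→3, 9→4, 2→5, 21→6, 5→7, 29→8
second ordering as positions: [6, 7, 4, 1, 2, 5, 8, 3]
Discordant pairs = inversions in this position sequence.
6: 4, 1, 2, 5, 3 → 5
7: 4, 1, 2, 5, 3 → 5
4: 1, 2, 3 → 3
1: 0
2: 0
5: 3 → 1
8: 3 → 1
3: 0
Total: 5 + 5 + 3 + 0 + 0 + 1 + 1 + 0 = 15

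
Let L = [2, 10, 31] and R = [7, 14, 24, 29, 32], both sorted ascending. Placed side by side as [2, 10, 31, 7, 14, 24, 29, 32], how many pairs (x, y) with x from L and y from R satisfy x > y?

Count, for every r in R, how many entries of L exceed r:
r = 7: 10, 31 → 2
r = 14: 31 → 1
r = 24: 31 → 1
r = 29: 31 → 1
r = 32: none → 0
Cross-inversions: 2 + 1 + 1 + 1 + 0 = 5

There are 5 split inversions.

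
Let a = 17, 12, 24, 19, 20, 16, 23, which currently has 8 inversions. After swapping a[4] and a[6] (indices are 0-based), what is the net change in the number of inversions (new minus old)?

+1

Positions 4 and 6 hold 20 and 23; after swapping, the array is [17, 12, 24, 19, 23, 16, 20].
Count, for each position, how many later elements it exceeds:
17 → 12, 16 → 2
12 → none → 0
24 → 19, 23, 16, 20 → 4
19 → 16 → 1
23 → 16, 20 → 2
16 → none → 0
20 → none → 0
Sum: 2 + 0 + 4 + 1 + 2 + 0 + 0 = 9
Change: 9 − 8 = +1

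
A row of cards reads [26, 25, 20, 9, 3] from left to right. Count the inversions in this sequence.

There are 10 inversions.

Element-by-element contributions:
26 → 25, 20, 9, 3 → 4
25 → 20, 9, 3 → 3
20 → 9, 3 → 2
9 → 3 → 1
3 → none → 0
Sum: 4 + 3 + 2 + 1 + 0 = 10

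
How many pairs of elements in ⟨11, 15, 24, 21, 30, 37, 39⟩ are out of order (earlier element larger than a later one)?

Out-of-order pairs: 1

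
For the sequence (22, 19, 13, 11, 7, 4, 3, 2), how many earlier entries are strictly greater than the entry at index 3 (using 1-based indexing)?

2

The element at index 3 is 13.
Elements before it: 22, 19
Those larger than 13: 22, 19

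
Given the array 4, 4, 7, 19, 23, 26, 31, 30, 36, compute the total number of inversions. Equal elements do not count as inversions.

Element-by-element contributions:
4 → none → 0
4 → none → 0
7 → none → 0
19 → none → 0
23 → none → 0
26 → none → 0
31 → 30 → 1
30 → none → 0
36 → none → 0
Sum: 0 + 0 + 0 + 0 + 0 + 0 + 1 + 0 + 0 = 1

There is 1 inversion.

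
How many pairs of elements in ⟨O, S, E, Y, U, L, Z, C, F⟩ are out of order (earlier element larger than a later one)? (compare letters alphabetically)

Sweep left to right; for each value list the smaller values that follow it:
O → E, L, C, F → 4
S → E, L, C, F → 4
E → C → 1
Y → U, L, C, F → 4
U → L, C, F → 3
L → C, F → 2
Z → C, F → 2
C → none → 0
F → none → 0
Sum: 4 + 4 + 1 + 4 + 3 + 2 + 2 + 0 + 0 = 20

20 inversions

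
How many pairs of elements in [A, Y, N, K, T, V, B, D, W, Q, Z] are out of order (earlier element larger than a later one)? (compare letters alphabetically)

Inversions: 20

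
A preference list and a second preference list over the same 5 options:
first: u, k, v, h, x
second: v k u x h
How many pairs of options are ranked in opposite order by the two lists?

Assign each item its position (1..5) in the first ordering, then rewrite the second ordering as that position sequence:
positions: u→1, k→2, v→3, h→4, x→5
second ordering as positions: [3, 2, 1, 5, 4]
Discordant pairs = inversions in this position sequence.
3: 2, 1 → 2
2: 1 → 1
1: 0
5: 4 → 1
4: 0
Total: 2 + 1 + 0 + 1 + 0 = 4

4 pairs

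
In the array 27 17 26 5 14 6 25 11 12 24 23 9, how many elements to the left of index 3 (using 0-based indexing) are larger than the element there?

3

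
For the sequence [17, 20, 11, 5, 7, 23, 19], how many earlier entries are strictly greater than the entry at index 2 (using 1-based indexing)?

The element at index 2 is 20.
Elements before it: 17
None of them are larger than 20.

0 such elements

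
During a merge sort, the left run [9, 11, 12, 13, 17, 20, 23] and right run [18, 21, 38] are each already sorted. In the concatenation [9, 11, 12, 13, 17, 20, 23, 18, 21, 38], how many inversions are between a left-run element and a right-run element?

3 cross-inversions

For each element r of the right run, count left-run elements greater than r:
r = 18: 20, 23 → 2
r = 21: 23 → 1
r = 38: none → 0
Cross-inversions: 2 + 1 + 0 = 3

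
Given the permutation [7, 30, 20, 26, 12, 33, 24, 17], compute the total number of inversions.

There are 13 inversions.

Sweep left to right; for each value list the smaller values that follow it:
7 → none → 0
30 → 20, 26, 12, 24, 17 → 5
20 → 12, 17 → 2
26 → 12, 24, 17 → 3
12 → none → 0
33 → 24, 17 → 2
24 → 17 → 1
17 → none → 0
Sum: 0 + 5 + 2 + 3 + 0 + 2 + 1 + 0 = 13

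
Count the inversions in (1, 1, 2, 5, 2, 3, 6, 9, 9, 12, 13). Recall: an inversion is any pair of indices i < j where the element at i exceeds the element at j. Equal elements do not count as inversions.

Element-by-element contributions:
1: 0
1: 0
2: 0
5: 2
2: 0
3: 0
6: 0
9: 0
9: 0
12: 0
13: 0
Sum: 0 + 0 + 0 + 2 + 0 + 0 + 0 + 0 + 0 + 0 + 0 = 2

2 out-of-order pairs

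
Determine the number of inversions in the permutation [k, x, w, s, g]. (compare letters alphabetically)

Out-of-order index pairs (1-indexed):
(1,5): k > g
(2,3): x > w
(2,4): x > s
(2,5): x > g
(3,4): w > s
(3,5): w > g
(4,5): s > g
That's 7 pairs.

7 out-of-order pairs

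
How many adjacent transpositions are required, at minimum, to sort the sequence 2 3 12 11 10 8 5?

10 swaps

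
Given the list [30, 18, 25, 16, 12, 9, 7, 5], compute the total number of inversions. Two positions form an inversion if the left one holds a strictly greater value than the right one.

Out-of-order pairs: 27

Element-by-element contributions:
30: 7
18: 5
25: 5
16: 4
12: 3
9: 2
7: 1
5: 0
Sum: 7 + 5 + 5 + 4 + 3 + 2 + 1 + 0 = 27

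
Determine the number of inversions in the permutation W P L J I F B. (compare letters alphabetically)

21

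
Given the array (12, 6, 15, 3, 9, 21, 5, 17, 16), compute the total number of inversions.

There are 14 inversions.

For each element, count later entries that are smaller:
12: 4
6: 2
15: 3
3: 0
9: 1
21: 3
5: 0
17: 1
16: 0
Sum: 4 + 2 + 3 + 0 + 1 + 3 + 0 + 1 + 0 = 14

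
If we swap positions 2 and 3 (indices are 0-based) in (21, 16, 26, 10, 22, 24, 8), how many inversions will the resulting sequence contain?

Positions 2 and 3 hold 26 and 10; after swapping, the array is [21, 16, 10, 26, 22, 24, 8].
For each element, count later entries that are smaller:
21 → 16, 10, 8 → 3
16 → 10, 8 → 2
10 → 8 → 1
26 → 22, 24, 8 → 3
22 → 8 → 1
24 → 8 → 1
8 → none → 0
Sum: 3 + 2 + 1 + 3 + 1 + 1 + 0 = 11

11 inversions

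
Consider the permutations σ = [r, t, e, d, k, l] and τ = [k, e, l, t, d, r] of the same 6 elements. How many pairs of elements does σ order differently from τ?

11

Assign each item its position (1..6) in the first ordering, then rewrite the second ordering as that position sequence:
positions: r→1, t→2, e→3, d→4, k→5, l→6
second ordering as positions: [5, 3, 6, 2, 4, 1]
Discordant pairs = inversions in this position sequence.
5: 3, 2, 4, 1 → 4
3: 2, 1 → 2
6: 2, 4, 1 → 3
2: 1 → 1
4: 1 → 1
1: 0
Total: 4 + 2 + 3 + 1 + 1 + 0 = 11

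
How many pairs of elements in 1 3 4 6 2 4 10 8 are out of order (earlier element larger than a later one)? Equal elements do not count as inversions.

Sweep left to right; for each value list the smaller values that follow it:
1 → none → 0
3 → 2 → 1
4 → 2 → 1
6 → 2, 4 → 2
2 → none → 0
4 → none → 0
10 → 8 → 1
8 → none → 0
Sum: 0 + 1 + 1 + 2 + 0 + 0 + 1 + 0 = 5

5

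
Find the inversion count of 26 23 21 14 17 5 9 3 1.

34

For each element, count later entries that are smaller:
26 → 23, 21, 14, 17, 5, 9, 3, 1 → 8
23 → 21, 14, 17, 5, 9, 3, 1 → 7
21 → 14, 17, 5, 9, 3, 1 → 6
14 → 5, 9, 3, 1 → 4
17 → 5, 9, 3, 1 → 4
5 → 3, 1 → 2
9 → 3, 1 → 2
3 → 1 → 1
1 → none → 0
Sum: 8 + 7 + 6 + 4 + 4 + 2 + 2 + 1 + 0 = 34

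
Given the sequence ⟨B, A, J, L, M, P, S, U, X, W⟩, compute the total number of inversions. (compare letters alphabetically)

2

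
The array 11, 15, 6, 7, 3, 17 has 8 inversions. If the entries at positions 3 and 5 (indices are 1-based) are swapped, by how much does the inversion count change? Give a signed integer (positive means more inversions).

Positions 3 and 5 hold 6 and 3; after swapping, the array is [11, 15, 3, 7, 6, 17].
Sweep left to right; for each value list the smaller values that follow it:
11 → 3, 7, 6 → 3
15 → 3, 7, 6 → 3
3 → none → 0
7 → 6 → 1
6 → none → 0
17 → none → 0
Sum: 3 + 3 + 0 + 1 + 0 + 0 = 7
Change: 7 − 8 = -1

-1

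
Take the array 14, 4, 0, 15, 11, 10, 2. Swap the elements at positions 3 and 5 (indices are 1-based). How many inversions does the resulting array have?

Positions 3 and 5 hold 0 and 11; after swapping, the array is [14, 4, 11, 15, 0, 10, 2].
Sweep left to right; for each value list the smaller values that follow it:
14: 5
4: 2
11: 3
15: 3
0: 0
10: 1
2: 0
Sum: 5 + 2 + 3 + 3 + 0 + 1 + 0 = 14

14 inversions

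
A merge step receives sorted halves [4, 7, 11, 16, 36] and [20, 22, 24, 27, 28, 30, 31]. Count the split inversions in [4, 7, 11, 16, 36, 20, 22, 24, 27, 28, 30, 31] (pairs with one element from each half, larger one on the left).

Count, for every r in R, how many entries of L exceed r:
r = 20: 36 → 1
r = 22: 36 → 1
r = 24: 36 → 1
r = 27: 36 → 1
r = 28: 36 → 1
r = 30: 36 → 1
r = 31: 36 → 1
Cross-inversions: 1 + 1 + 1 + 1 + 1 + 1 + 1 = 7

7 cross-inversions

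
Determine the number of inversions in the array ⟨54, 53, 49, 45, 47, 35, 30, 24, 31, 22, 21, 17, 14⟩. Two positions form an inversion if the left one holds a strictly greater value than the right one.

Element-by-element contributions:
54 → 53, 49, 45, 47, 35, 30, 24, 31, 22, 21, 17, 14 → 12
53 → 49, 45, 47, 35, 30, 24, 31, 22, 21, 17, 14 → 11
49 → 45, 47, 35, 30, 24, 31, 22, 21, 17, 14 → 10
45 → 35, 30, 24, 31, 22, 21, 17, 14 → 8
47 → 35, 30, 24, 31, 22, 21, 17, 14 → 8
35 → 30, 24, 31, 22, 21, 17, 14 → 7
30 → 24, 22, 21, 17, 14 → 5
24 → 22, 21, 17, 14 → 4
31 → 22, 21, 17, 14 → 4
22 → 21, 17, 14 → 3
21 → 17, 14 → 2
17 → 14 → 1
14 → none → 0
Sum: 12 + 11 + 10 + 8 + 8 + 7 + 5 + 4 + 4 + 3 + 2 + 1 + 0 = 75

75 inversions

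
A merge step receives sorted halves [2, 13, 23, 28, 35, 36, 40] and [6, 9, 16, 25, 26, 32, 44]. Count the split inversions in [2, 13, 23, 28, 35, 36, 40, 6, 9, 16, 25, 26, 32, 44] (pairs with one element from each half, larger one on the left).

28 cross-inversions

Count, for every r in R, how many entries of L exceed r:
r = 6: 13, 23, 28, 35, 36, 40 → 6
r = 9: 13, 23, 28, 35, 36, 40 → 6
r = 16: 23, 28, 35, 36, 40 → 5
r = 25: 28, 35, 36, 40 → 4
r = 26: 28, 35, 36, 40 → 4
r = 32: 35, 36, 40 → 3
r = 44: none → 0
Cross-inversions: 6 + 6 + 5 + 4 + 4 + 3 + 0 = 28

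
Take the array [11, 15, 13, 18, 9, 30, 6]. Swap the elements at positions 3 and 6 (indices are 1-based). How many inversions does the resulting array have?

14

Positions 3 and 6 hold 13 and 30; after swapping, the array is [11, 15, 30, 18, 9, 13, 6].
For each element, count later entries that are smaller:
11: 2
15: 3
30: 4
18: 3
9: 1
13: 1
6: 0
Sum: 2 + 3 + 4 + 3 + 1 + 1 + 0 = 14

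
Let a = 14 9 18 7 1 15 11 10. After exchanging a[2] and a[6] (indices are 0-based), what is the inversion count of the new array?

Positions 2 and 6 hold 18 and 11; after swapping, the array is [14, 9, 11, 7, 1, 15, 18, 10].
Count, for each position, how many later elements it exceeds:
14: 5
9: 2
11: 3
7: 1
1: 0
15: 1
18: 1
10: 0
Sum: 5 + 2 + 3 + 1 + 0 + 1 + 1 + 0 = 13

13 inversions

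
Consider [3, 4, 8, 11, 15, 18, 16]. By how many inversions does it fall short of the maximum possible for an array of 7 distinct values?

Maximum inversions for 7 distinct elements is C(7, 2) = 7·6/2 = 21.
Current inversions — for each element, count later smaller elements:
3: 0
4: 0
8: 0
11: 0
15: 0
18: 1
16: 0
Current total: 0 + 0 + 0 + 0 + 0 + 1 + 0 = 1
Shortfall: 21 − 1 = 20

20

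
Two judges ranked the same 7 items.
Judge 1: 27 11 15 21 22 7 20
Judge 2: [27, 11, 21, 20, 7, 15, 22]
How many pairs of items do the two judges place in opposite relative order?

Assign each item its position (1..7) in the first ordering, then rewrite the second ordering as that position sequence:
positions: 27→1, 11→2, 15→3, 21→4, 22→5, 7→6, 20→7
second ordering as positions: [1, 2, 4, 7, 6, 3, 5]
Discordant pairs = inversions in this position sequence.
1: 0
2: 0
4: 3 → 1
7: 6, 3, 5 → 3
6: 3, 5 → 2
3: 0
5: 0
Total: 0 + 0 + 1 + 3 + 2 + 0 + 0 = 6

6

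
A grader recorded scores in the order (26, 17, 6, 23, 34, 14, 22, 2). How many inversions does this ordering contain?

For each element, count later entries that are smaller:
26 → 17, 6, 23, 14, 22, 2 → 6
17 → 6, 14, 2 → 3
6 → 2 → 1
23 → 14, 22, 2 → 3
34 → 14, 22, 2 → 3
14 → 2 → 1
22 → 2 → 1
2 → none → 0
Sum: 6 + 3 + 1 + 3 + 3 + 1 + 1 + 0 = 18

Inversions: 18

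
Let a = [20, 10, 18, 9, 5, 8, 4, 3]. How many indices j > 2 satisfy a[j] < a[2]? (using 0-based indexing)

The element at index 2 is 18.
Elements after it: 9, 5, 8, 4, 3
Those smaller than 18: 9, 5, 8, 4, 3

5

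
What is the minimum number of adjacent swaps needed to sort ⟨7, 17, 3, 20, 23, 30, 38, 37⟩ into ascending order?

Minimum adjacent swaps = number of inversions (each swap of adjacent out-of-order elements removes one inversion and no swap can remove more).
Count inversions — for each element, later elements that are smaller:
7: 3 → 1
17: 3 → 1
3: none → 0
20: none → 0
23: none → 0
30: none → 0
38: 37 → 1
37: none → 0
Total inversions: 1 + 1 + 0 + 0 + 0 + 0 + 1 + 0 = 3

3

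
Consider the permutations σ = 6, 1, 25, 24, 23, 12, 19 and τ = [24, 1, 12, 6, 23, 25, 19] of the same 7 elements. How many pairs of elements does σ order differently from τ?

Discordant pairs: 8

Assign each item its position (1..7) in the first ordering, then rewrite the second ordering as that position sequence:
positions: 6→1, 1→2, 25→3, 24→4, 23→5, 12→6, 19→7
second ordering as positions: [4, 2, 6, 1, 5, 3, 7]
Discordant pairs = inversions in this position sequence.
4: 2, 1, 3 → 3
2: 1 → 1
6: 1, 5, 3 → 3
1: 0
5: 3 → 1
3: 0
7: 0
Total: 3 + 1 + 3 + 0 + 1 + 0 + 0 = 8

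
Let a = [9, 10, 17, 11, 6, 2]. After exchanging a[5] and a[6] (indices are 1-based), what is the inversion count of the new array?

9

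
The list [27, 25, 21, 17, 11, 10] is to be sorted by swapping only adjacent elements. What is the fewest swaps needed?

15

Each adjacent swap fixes exactly one inversion, so the minimum swap count equals the number of inversions.
Count inversions — for each element, later elements that are smaller:
27: 25, 21, 17, 11, 10 → 5
25: 21, 17, 11, 10 → 4
21: 17, 11, 10 → 3
17: 11, 10 → 2
11: 10 → 1
10: none → 0
Total inversions: 5 + 4 + 3 + 2 + 1 + 0 = 15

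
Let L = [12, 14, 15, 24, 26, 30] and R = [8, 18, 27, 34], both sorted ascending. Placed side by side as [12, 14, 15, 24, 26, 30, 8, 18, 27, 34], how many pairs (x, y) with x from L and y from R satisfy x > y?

10

For each element r of the right run, count left-run elements greater than r:
r = 8: 12, 14, 15, 24, 26, 30 → 6
r = 18: 24, 26, 30 → 3
r = 27: 30 → 1
r = 34: none → 0
Cross-inversions: 6 + 3 + 1 + 0 = 10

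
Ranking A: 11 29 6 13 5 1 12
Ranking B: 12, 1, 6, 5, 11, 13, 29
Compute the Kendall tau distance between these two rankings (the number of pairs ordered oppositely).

Assign each item its position (1..7) in the first ordering, then rewrite the second ordering as that position sequence:
positions: 11→1, 29→2, 6→3, 13→4, 5→5, 1→6, 12→7
second ordering as positions: [7, 6, 3, 5, 1, 4, 2]
Discordant pairs = inversions in this position sequence.
7: 6, 3, 5, 1, 4, 2 → 6
6: 3, 5, 1, 4, 2 → 5
3: 1, 2 → 2
5: 1, 4, 2 → 3
1: 0
4: 2 → 1
2: 0
Total: 6 + 5 + 2 + 3 + 0 + 1 + 0 = 17

17 discordant pairs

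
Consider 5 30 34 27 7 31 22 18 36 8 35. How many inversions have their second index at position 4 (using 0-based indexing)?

3

The element at index 4 is 7.
Elements before it: 5, 30, 34, 27
Those larger than 7: 30, 34, 27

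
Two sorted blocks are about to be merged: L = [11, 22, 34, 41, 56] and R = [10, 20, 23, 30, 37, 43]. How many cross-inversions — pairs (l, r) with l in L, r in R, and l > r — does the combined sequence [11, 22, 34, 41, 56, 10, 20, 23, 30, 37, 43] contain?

Take each right-half value and tally the left-half values above it:
r = 10: 11, 22, 34, 41, 56 → 5
r = 20: 22, 34, 41, 56 → 4
r = 23: 34, 41, 56 → 3
r = 30: 34, 41, 56 → 3
r = 37: 41, 56 → 2
r = 43: 56 → 1
Cross-inversions: 5 + 4 + 3 + 3 + 2 + 1 = 18

18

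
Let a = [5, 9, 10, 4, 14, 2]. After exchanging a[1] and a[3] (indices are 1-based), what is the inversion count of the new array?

There are 11 inversions.

Positions 1 and 3 hold 5 and 10; after swapping, the array is [10, 9, 5, 4, 14, 2].
Count, for each position, how many later elements it exceeds:
10 → 9, 5, 4, 2 → 4
9 → 5, 4, 2 → 3
5 → 4, 2 → 2
4 → 2 → 1
14 → 2 → 1
2 → none → 0
Sum: 4 + 3 + 2 + 1 + 1 + 0 = 11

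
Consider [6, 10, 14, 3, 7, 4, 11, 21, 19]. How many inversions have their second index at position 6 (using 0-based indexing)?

1

The element at index 6 is 11.
Elements before it: 6, 10, 14, 3, 7, 4
Those larger than 11: 14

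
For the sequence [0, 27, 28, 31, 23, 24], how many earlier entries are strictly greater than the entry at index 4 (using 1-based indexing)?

0

The element at index 4 is 31.
Elements before it: 0, 27, 28
None of them are larger than 31.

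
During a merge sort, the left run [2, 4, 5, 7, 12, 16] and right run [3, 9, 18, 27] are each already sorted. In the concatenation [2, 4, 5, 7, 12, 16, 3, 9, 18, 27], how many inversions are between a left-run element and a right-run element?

For each element r of the right run, count left-run elements greater than r:
r = 3: 4, 5, 7, 12, 16 → 5
r = 9: 12, 16 → 2
r = 18: none → 0
r = 27: none → 0
Cross-inversions: 5 + 2 + 0 + 0 = 7

7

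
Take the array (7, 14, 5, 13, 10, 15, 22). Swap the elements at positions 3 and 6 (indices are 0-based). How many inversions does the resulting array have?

8 inversions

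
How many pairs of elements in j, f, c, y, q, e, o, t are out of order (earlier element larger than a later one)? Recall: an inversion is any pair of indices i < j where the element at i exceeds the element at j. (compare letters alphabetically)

11 inversions

Sweep left to right; for each value list the smaller values that follow it:
j: 3
f: 2
c: 0
y: 4
q: 2
e: 0
o: 0
t: 0
Sum: 3 + 2 + 0 + 4 + 2 + 0 + 0 + 0 = 11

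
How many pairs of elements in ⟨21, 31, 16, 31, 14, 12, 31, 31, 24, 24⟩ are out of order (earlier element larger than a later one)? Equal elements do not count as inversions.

For each element, count later entries that are smaller:
21: 3
31: 5
16: 2
31: 4
14: 1
12: 0
31: 2
31: 2
24: 0
24: 0
Sum: 3 + 5 + 2 + 4 + 1 + 0 + 2 + 2 + 0 + 0 = 19

Out-of-order pairs: 19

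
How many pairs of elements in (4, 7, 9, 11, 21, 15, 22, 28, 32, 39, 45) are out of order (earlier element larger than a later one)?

1 out-of-order pair

Element-by-element contributions:
4 → none → 0
7 → none → 0
9 → none → 0
11 → none → 0
21 → 15 → 1
15 → none → 0
22 → none → 0
28 → none → 0
32 → none → 0
39 → none → 0
45 → none → 0
Sum: 0 + 0 + 0 + 0 + 1 + 0 + 0 + 0 + 0 + 0 + 0 = 1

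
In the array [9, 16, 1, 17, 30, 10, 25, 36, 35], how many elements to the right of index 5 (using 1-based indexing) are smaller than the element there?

2

The element at index 5 is 30.
Elements after it: 10, 25, 36, 35
Those smaller than 30: 10, 25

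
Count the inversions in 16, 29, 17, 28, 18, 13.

Out-of-order index pairs (1-indexed):
(1,6): 16 > 13
(2,3): 29 > 17
(2,4): 29 > 28
(2,5): 29 > 18
(2,6): 29 > 13
(3,6): 17 > 13
(4,5): 28 > 18
(4,6): 28 > 13
(5,6): 18 > 13
That's 9 pairs.

There are 9 out-of-order pairs.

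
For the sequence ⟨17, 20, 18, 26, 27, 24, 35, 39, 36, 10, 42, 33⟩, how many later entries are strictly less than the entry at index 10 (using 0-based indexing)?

1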